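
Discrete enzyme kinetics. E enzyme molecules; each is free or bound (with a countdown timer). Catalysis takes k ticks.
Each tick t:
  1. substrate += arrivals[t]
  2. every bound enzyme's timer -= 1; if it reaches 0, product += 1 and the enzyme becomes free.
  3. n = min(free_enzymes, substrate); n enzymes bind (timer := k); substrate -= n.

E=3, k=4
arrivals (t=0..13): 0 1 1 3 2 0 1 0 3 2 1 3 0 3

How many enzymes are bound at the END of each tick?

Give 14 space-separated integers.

t=0: arr=0 -> substrate=0 bound=0 product=0
t=1: arr=1 -> substrate=0 bound=1 product=0
t=2: arr=1 -> substrate=0 bound=2 product=0
t=3: arr=3 -> substrate=2 bound=3 product=0
t=4: arr=2 -> substrate=4 bound=3 product=0
t=5: arr=0 -> substrate=3 bound=3 product=1
t=6: arr=1 -> substrate=3 bound=3 product=2
t=7: arr=0 -> substrate=2 bound=3 product=3
t=8: arr=3 -> substrate=5 bound=3 product=3
t=9: arr=2 -> substrate=6 bound=3 product=4
t=10: arr=1 -> substrate=6 bound=3 product=5
t=11: arr=3 -> substrate=8 bound=3 product=6
t=12: arr=0 -> substrate=8 bound=3 product=6
t=13: arr=3 -> substrate=10 bound=3 product=7

Answer: 0 1 2 3 3 3 3 3 3 3 3 3 3 3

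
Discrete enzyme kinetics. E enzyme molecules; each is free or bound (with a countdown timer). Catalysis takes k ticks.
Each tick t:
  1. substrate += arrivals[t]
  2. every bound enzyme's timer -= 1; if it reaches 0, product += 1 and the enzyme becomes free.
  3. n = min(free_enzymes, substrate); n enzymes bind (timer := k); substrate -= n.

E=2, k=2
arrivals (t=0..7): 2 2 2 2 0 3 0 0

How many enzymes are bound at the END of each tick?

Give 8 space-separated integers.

t=0: arr=2 -> substrate=0 bound=2 product=0
t=1: arr=2 -> substrate=2 bound=2 product=0
t=2: arr=2 -> substrate=2 bound=2 product=2
t=3: arr=2 -> substrate=4 bound=2 product=2
t=4: arr=0 -> substrate=2 bound=2 product=4
t=5: arr=3 -> substrate=5 bound=2 product=4
t=6: arr=0 -> substrate=3 bound=2 product=6
t=7: arr=0 -> substrate=3 bound=2 product=6

Answer: 2 2 2 2 2 2 2 2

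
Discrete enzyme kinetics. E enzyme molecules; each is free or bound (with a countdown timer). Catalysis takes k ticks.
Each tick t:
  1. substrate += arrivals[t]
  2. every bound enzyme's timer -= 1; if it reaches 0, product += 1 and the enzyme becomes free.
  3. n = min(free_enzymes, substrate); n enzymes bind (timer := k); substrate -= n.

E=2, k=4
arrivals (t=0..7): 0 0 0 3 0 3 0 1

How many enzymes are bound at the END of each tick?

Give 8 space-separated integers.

t=0: arr=0 -> substrate=0 bound=0 product=0
t=1: arr=0 -> substrate=0 bound=0 product=0
t=2: arr=0 -> substrate=0 bound=0 product=0
t=3: arr=3 -> substrate=1 bound=2 product=0
t=4: arr=0 -> substrate=1 bound=2 product=0
t=5: arr=3 -> substrate=4 bound=2 product=0
t=6: arr=0 -> substrate=4 bound=2 product=0
t=7: arr=1 -> substrate=3 bound=2 product=2

Answer: 0 0 0 2 2 2 2 2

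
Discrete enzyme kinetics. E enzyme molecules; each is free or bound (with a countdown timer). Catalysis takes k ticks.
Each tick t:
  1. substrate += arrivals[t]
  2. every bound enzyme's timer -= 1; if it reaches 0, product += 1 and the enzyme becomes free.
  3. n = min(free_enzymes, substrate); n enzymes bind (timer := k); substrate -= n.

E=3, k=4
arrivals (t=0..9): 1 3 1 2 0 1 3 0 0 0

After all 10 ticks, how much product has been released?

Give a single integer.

Answer: 6

Derivation:
t=0: arr=1 -> substrate=0 bound=1 product=0
t=1: arr=3 -> substrate=1 bound=3 product=0
t=2: arr=1 -> substrate=2 bound=3 product=0
t=3: arr=2 -> substrate=4 bound=3 product=0
t=4: arr=0 -> substrate=3 bound=3 product=1
t=5: arr=1 -> substrate=2 bound=3 product=3
t=6: arr=3 -> substrate=5 bound=3 product=3
t=7: arr=0 -> substrate=5 bound=3 product=3
t=8: arr=0 -> substrate=4 bound=3 product=4
t=9: arr=0 -> substrate=2 bound=3 product=6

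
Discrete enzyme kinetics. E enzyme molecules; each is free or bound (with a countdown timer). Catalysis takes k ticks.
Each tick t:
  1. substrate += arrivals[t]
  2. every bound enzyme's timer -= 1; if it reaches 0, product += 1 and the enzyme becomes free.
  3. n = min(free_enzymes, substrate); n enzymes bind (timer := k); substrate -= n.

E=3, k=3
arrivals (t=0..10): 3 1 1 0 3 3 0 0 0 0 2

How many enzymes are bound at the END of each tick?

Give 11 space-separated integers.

t=0: arr=3 -> substrate=0 bound=3 product=0
t=1: arr=1 -> substrate=1 bound=3 product=0
t=2: arr=1 -> substrate=2 bound=3 product=0
t=3: arr=0 -> substrate=0 bound=2 product=3
t=4: arr=3 -> substrate=2 bound=3 product=3
t=5: arr=3 -> substrate=5 bound=3 product=3
t=6: arr=0 -> substrate=3 bound=3 product=5
t=7: arr=0 -> substrate=2 bound=3 product=6
t=8: arr=0 -> substrate=2 bound=3 product=6
t=9: arr=0 -> substrate=0 bound=3 product=8
t=10: arr=2 -> substrate=1 bound=3 product=9

Answer: 3 3 3 2 3 3 3 3 3 3 3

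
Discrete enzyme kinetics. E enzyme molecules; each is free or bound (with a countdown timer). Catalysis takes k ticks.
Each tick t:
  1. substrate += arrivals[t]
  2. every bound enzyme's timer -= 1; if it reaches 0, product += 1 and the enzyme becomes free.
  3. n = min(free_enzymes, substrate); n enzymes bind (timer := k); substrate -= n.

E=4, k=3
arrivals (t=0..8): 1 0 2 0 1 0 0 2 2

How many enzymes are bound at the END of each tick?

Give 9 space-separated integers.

Answer: 1 1 3 2 3 1 1 2 4

Derivation:
t=0: arr=1 -> substrate=0 bound=1 product=0
t=1: arr=0 -> substrate=0 bound=1 product=0
t=2: arr=2 -> substrate=0 bound=3 product=0
t=3: arr=0 -> substrate=0 bound=2 product=1
t=4: arr=1 -> substrate=0 bound=3 product=1
t=5: arr=0 -> substrate=0 bound=1 product=3
t=6: arr=0 -> substrate=0 bound=1 product=3
t=7: arr=2 -> substrate=0 bound=2 product=4
t=8: arr=2 -> substrate=0 bound=4 product=4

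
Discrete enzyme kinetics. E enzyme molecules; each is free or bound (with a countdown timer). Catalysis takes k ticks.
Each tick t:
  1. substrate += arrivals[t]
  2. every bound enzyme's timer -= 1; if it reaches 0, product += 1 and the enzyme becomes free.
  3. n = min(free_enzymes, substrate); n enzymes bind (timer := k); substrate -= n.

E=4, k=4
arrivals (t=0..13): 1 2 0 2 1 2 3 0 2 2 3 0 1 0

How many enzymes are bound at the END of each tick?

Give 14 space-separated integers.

Answer: 1 3 3 4 4 4 4 4 4 4 4 4 4 4

Derivation:
t=0: arr=1 -> substrate=0 bound=1 product=0
t=1: arr=2 -> substrate=0 bound=3 product=0
t=2: arr=0 -> substrate=0 bound=3 product=0
t=3: arr=2 -> substrate=1 bound=4 product=0
t=4: arr=1 -> substrate=1 bound=4 product=1
t=5: arr=2 -> substrate=1 bound=4 product=3
t=6: arr=3 -> substrate=4 bound=4 product=3
t=7: arr=0 -> substrate=3 bound=4 product=4
t=8: arr=2 -> substrate=4 bound=4 product=5
t=9: arr=2 -> substrate=4 bound=4 product=7
t=10: arr=3 -> substrate=7 bound=4 product=7
t=11: arr=0 -> substrate=6 bound=4 product=8
t=12: arr=1 -> substrate=6 bound=4 product=9
t=13: arr=0 -> substrate=4 bound=4 product=11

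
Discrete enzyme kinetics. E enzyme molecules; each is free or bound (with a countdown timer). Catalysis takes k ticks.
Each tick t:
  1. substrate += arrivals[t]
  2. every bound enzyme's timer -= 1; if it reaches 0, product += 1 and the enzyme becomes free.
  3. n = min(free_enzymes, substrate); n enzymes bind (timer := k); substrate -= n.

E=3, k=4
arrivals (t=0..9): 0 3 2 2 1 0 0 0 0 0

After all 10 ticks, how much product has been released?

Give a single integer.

t=0: arr=0 -> substrate=0 bound=0 product=0
t=1: arr=3 -> substrate=0 bound=3 product=0
t=2: arr=2 -> substrate=2 bound=3 product=0
t=3: arr=2 -> substrate=4 bound=3 product=0
t=4: arr=1 -> substrate=5 bound=3 product=0
t=5: arr=0 -> substrate=2 bound=3 product=3
t=6: arr=0 -> substrate=2 bound=3 product=3
t=7: arr=0 -> substrate=2 bound=3 product=3
t=8: arr=0 -> substrate=2 bound=3 product=3
t=9: arr=0 -> substrate=0 bound=2 product=6

Answer: 6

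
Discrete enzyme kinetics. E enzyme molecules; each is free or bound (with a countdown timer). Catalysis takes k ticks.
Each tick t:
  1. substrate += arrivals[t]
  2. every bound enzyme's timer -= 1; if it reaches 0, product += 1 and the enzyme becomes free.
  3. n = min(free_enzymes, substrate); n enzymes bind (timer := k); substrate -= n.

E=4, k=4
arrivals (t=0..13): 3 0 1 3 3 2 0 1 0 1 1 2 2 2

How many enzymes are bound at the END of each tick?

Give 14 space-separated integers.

t=0: arr=3 -> substrate=0 bound=3 product=0
t=1: arr=0 -> substrate=0 bound=3 product=0
t=2: arr=1 -> substrate=0 bound=4 product=0
t=3: arr=3 -> substrate=3 bound=4 product=0
t=4: arr=3 -> substrate=3 bound=4 product=3
t=5: arr=2 -> substrate=5 bound=4 product=3
t=6: arr=0 -> substrate=4 bound=4 product=4
t=7: arr=1 -> substrate=5 bound=4 product=4
t=8: arr=0 -> substrate=2 bound=4 product=7
t=9: arr=1 -> substrate=3 bound=4 product=7
t=10: arr=1 -> substrate=3 bound=4 product=8
t=11: arr=2 -> substrate=5 bound=4 product=8
t=12: arr=2 -> substrate=4 bound=4 product=11
t=13: arr=2 -> substrate=6 bound=4 product=11

Answer: 3 3 4 4 4 4 4 4 4 4 4 4 4 4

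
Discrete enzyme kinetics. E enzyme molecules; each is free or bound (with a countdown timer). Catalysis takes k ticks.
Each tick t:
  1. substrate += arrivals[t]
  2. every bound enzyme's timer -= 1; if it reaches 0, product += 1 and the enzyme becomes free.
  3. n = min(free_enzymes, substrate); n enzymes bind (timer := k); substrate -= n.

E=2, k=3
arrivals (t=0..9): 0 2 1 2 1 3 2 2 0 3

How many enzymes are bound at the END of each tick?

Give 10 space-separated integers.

t=0: arr=0 -> substrate=0 bound=0 product=0
t=1: arr=2 -> substrate=0 bound=2 product=0
t=2: arr=1 -> substrate=1 bound=2 product=0
t=3: arr=2 -> substrate=3 bound=2 product=0
t=4: arr=1 -> substrate=2 bound=2 product=2
t=5: arr=3 -> substrate=5 bound=2 product=2
t=6: arr=2 -> substrate=7 bound=2 product=2
t=7: arr=2 -> substrate=7 bound=2 product=4
t=8: arr=0 -> substrate=7 bound=2 product=4
t=9: arr=3 -> substrate=10 bound=2 product=4

Answer: 0 2 2 2 2 2 2 2 2 2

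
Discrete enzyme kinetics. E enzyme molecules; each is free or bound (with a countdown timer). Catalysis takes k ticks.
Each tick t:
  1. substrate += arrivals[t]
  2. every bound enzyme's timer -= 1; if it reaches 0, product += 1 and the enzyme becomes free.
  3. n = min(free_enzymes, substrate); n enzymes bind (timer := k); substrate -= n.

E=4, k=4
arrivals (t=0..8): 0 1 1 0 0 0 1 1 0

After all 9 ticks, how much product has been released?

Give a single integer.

t=0: arr=0 -> substrate=0 bound=0 product=0
t=1: arr=1 -> substrate=0 bound=1 product=0
t=2: arr=1 -> substrate=0 bound=2 product=0
t=3: arr=0 -> substrate=0 bound=2 product=0
t=4: arr=0 -> substrate=0 bound=2 product=0
t=5: arr=0 -> substrate=0 bound=1 product=1
t=6: arr=1 -> substrate=0 bound=1 product=2
t=7: arr=1 -> substrate=0 bound=2 product=2
t=8: arr=0 -> substrate=0 bound=2 product=2

Answer: 2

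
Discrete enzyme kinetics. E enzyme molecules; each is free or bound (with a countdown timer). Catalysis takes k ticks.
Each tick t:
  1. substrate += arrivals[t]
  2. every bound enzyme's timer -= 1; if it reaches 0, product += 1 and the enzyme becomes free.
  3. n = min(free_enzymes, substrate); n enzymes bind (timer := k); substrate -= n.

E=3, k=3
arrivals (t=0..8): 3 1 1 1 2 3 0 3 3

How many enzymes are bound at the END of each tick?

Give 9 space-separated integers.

t=0: arr=3 -> substrate=0 bound=3 product=0
t=1: arr=1 -> substrate=1 bound=3 product=0
t=2: arr=1 -> substrate=2 bound=3 product=0
t=3: arr=1 -> substrate=0 bound=3 product=3
t=4: arr=2 -> substrate=2 bound=3 product=3
t=5: arr=3 -> substrate=5 bound=3 product=3
t=6: arr=0 -> substrate=2 bound=3 product=6
t=7: arr=3 -> substrate=5 bound=3 product=6
t=8: arr=3 -> substrate=8 bound=3 product=6

Answer: 3 3 3 3 3 3 3 3 3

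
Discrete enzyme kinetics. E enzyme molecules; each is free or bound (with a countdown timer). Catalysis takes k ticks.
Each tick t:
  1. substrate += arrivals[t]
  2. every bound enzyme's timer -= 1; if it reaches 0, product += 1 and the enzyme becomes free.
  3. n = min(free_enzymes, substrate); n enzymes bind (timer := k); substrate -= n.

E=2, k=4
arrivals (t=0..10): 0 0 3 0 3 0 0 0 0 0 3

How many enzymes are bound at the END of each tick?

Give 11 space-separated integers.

t=0: arr=0 -> substrate=0 bound=0 product=0
t=1: arr=0 -> substrate=0 bound=0 product=0
t=2: arr=3 -> substrate=1 bound=2 product=0
t=3: arr=0 -> substrate=1 bound=2 product=0
t=4: arr=3 -> substrate=4 bound=2 product=0
t=5: arr=0 -> substrate=4 bound=2 product=0
t=6: arr=0 -> substrate=2 bound=2 product=2
t=7: arr=0 -> substrate=2 bound=2 product=2
t=8: arr=0 -> substrate=2 bound=2 product=2
t=9: arr=0 -> substrate=2 bound=2 product=2
t=10: arr=3 -> substrate=3 bound=2 product=4

Answer: 0 0 2 2 2 2 2 2 2 2 2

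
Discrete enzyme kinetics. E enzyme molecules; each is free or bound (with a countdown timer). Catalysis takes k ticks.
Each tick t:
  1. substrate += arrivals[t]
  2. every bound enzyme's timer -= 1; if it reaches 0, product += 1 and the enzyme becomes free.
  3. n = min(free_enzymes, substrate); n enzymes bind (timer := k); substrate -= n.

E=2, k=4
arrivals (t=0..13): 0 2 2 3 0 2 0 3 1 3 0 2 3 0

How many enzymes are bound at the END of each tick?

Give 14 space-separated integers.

Answer: 0 2 2 2 2 2 2 2 2 2 2 2 2 2

Derivation:
t=0: arr=0 -> substrate=0 bound=0 product=0
t=1: arr=2 -> substrate=0 bound=2 product=0
t=2: arr=2 -> substrate=2 bound=2 product=0
t=3: arr=3 -> substrate=5 bound=2 product=0
t=4: arr=0 -> substrate=5 bound=2 product=0
t=5: arr=2 -> substrate=5 bound=2 product=2
t=6: arr=0 -> substrate=5 bound=2 product=2
t=7: arr=3 -> substrate=8 bound=2 product=2
t=8: arr=1 -> substrate=9 bound=2 product=2
t=9: arr=3 -> substrate=10 bound=2 product=4
t=10: arr=0 -> substrate=10 bound=2 product=4
t=11: arr=2 -> substrate=12 bound=2 product=4
t=12: arr=3 -> substrate=15 bound=2 product=4
t=13: arr=0 -> substrate=13 bound=2 product=6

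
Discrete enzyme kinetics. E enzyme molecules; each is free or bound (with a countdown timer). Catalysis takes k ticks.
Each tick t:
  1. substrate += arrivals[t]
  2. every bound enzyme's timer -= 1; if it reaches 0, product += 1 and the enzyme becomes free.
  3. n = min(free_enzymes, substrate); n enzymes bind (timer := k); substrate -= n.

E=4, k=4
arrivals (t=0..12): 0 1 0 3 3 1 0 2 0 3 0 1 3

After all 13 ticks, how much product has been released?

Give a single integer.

t=0: arr=0 -> substrate=0 bound=0 product=0
t=1: arr=1 -> substrate=0 bound=1 product=0
t=2: arr=0 -> substrate=0 bound=1 product=0
t=3: arr=3 -> substrate=0 bound=4 product=0
t=4: arr=3 -> substrate=3 bound=4 product=0
t=5: arr=1 -> substrate=3 bound=4 product=1
t=6: arr=0 -> substrate=3 bound=4 product=1
t=7: arr=2 -> substrate=2 bound=4 product=4
t=8: arr=0 -> substrate=2 bound=4 product=4
t=9: arr=3 -> substrate=4 bound=4 product=5
t=10: arr=0 -> substrate=4 bound=4 product=5
t=11: arr=1 -> substrate=2 bound=4 product=8
t=12: arr=3 -> substrate=5 bound=4 product=8

Answer: 8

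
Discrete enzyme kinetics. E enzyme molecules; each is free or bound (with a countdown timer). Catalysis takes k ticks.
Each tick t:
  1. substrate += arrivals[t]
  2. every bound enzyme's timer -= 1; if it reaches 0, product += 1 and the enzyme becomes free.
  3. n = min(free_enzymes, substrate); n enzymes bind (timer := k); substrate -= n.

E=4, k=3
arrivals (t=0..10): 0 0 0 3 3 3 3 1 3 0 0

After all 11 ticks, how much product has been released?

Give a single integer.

t=0: arr=0 -> substrate=0 bound=0 product=0
t=1: arr=0 -> substrate=0 bound=0 product=0
t=2: arr=0 -> substrate=0 bound=0 product=0
t=3: arr=3 -> substrate=0 bound=3 product=0
t=4: arr=3 -> substrate=2 bound=4 product=0
t=5: arr=3 -> substrate=5 bound=4 product=0
t=6: arr=3 -> substrate=5 bound=4 product=3
t=7: arr=1 -> substrate=5 bound=4 product=4
t=8: arr=3 -> substrate=8 bound=4 product=4
t=9: arr=0 -> substrate=5 bound=4 product=7
t=10: arr=0 -> substrate=4 bound=4 product=8

Answer: 8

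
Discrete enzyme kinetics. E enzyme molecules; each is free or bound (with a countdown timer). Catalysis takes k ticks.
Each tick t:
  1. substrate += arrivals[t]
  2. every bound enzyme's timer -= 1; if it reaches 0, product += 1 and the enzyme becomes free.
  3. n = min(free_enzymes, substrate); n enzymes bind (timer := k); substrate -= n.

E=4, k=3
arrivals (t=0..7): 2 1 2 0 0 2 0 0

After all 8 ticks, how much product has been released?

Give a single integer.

Answer: 5

Derivation:
t=0: arr=2 -> substrate=0 bound=2 product=0
t=1: arr=1 -> substrate=0 bound=3 product=0
t=2: arr=2 -> substrate=1 bound=4 product=0
t=3: arr=0 -> substrate=0 bound=3 product=2
t=4: arr=0 -> substrate=0 bound=2 product=3
t=5: arr=2 -> substrate=0 bound=3 product=4
t=6: arr=0 -> substrate=0 bound=2 product=5
t=7: arr=0 -> substrate=0 bound=2 product=5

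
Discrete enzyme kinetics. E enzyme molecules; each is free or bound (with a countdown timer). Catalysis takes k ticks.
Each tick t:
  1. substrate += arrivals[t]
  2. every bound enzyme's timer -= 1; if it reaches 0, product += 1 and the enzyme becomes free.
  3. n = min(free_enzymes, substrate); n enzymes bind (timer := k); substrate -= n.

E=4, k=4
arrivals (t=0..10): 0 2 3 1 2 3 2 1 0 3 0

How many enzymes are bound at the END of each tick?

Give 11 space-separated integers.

t=0: arr=0 -> substrate=0 bound=0 product=0
t=1: arr=2 -> substrate=0 bound=2 product=0
t=2: arr=3 -> substrate=1 bound=4 product=0
t=3: arr=1 -> substrate=2 bound=4 product=0
t=4: arr=2 -> substrate=4 bound=4 product=0
t=5: arr=3 -> substrate=5 bound=4 product=2
t=6: arr=2 -> substrate=5 bound=4 product=4
t=7: arr=1 -> substrate=6 bound=4 product=4
t=8: arr=0 -> substrate=6 bound=4 product=4
t=9: arr=3 -> substrate=7 bound=4 product=6
t=10: arr=0 -> substrate=5 bound=4 product=8

Answer: 0 2 4 4 4 4 4 4 4 4 4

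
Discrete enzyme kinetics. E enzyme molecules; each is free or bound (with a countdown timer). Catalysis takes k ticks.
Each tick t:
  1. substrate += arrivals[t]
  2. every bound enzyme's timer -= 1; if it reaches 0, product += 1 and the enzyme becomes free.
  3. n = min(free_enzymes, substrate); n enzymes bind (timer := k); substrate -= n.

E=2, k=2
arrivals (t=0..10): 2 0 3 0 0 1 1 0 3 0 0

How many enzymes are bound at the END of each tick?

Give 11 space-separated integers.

Answer: 2 2 2 2 1 2 2 1 2 2 1

Derivation:
t=0: arr=2 -> substrate=0 bound=2 product=0
t=1: arr=0 -> substrate=0 bound=2 product=0
t=2: arr=3 -> substrate=1 bound=2 product=2
t=3: arr=0 -> substrate=1 bound=2 product=2
t=4: arr=0 -> substrate=0 bound=1 product=4
t=5: arr=1 -> substrate=0 bound=2 product=4
t=6: arr=1 -> substrate=0 bound=2 product=5
t=7: arr=0 -> substrate=0 bound=1 product=6
t=8: arr=3 -> substrate=1 bound=2 product=7
t=9: arr=0 -> substrate=1 bound=2 product=7
t=10: arr=0 -> substrate=0 bound=1 product=9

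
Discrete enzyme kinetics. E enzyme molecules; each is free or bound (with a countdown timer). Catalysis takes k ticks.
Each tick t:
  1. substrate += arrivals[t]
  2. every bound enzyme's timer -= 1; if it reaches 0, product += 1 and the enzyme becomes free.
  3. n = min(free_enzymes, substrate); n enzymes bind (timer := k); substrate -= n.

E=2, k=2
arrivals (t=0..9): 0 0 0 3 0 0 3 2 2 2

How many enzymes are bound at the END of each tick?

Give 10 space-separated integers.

t=0: arr=0 -> substrate=0 bound=0 product=0
t=1: arr=0 -> substrate=0 bound=0 product=0
t=2: arr=0 -> substrate=0 bound=0 product=0
t=3: arr=3 -> substrate=1 bound=2 product=0
t=4: arr=0 -> substrate=1 bound=2 product=0
t=5: arr=0 -> substrate=0 bound=1 product=2
t=6: arr=3 -> substrate=2 bound=2 product=2
t=7: arr=2 -> substrate=3 bound=2 product=3
t=8: arr=2 -> substrate=4 bound=2 product=4
t=9: arr=2 -> substrate=5 bound=2 product=5

Answer: 0 0 0 2 2 1 2 2 2 2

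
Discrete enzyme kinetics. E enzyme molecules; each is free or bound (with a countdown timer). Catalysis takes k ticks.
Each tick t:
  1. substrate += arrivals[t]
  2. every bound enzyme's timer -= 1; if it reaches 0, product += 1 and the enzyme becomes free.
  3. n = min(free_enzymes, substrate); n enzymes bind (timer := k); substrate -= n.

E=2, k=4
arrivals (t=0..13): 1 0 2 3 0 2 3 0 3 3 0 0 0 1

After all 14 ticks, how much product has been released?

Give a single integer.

Answer: 5

Derivation:
t=0: arr=1 -> substrate=0 bound=1 product=0
t=1: arr=0 -> substrate=0 bound=1 product=0
t=2: arr=2 -> substrate=1 bound=2 product=0
t=3: arr=3 -> substrate=4 bound=2 product=0
t=4: arr=0 -> substrate=3 bound=2 product=1
t=5: arr=2 -> substrate=5 bound=2 product=1
t=6: arr=3 -> substrate=7 bound=2 product=2
t=7: arr=0 -> substrate=7 bound=2 product=2
t=8: arr=3 -> substrate=9 bound=2 product=3
t=9: arr=3 -> substrate=12 bound=2 product=3
t=10: arr=0 -> substrate=11 bound=2 product=4
t=11: arr=0 -> substrate=11 bound=2 product=4
t=12: arr=0 -> substrate=10 bound=2 product=5
t=13: arr=1 -> substrate=11 bound=2 product=5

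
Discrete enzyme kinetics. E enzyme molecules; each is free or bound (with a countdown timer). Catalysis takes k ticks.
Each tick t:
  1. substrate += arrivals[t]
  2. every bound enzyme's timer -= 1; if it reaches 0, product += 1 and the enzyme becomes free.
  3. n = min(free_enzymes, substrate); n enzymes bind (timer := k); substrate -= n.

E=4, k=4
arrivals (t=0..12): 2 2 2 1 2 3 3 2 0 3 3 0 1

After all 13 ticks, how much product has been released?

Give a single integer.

t=0: arr=2 -> substrate=0 bound=2 product=0
t=1: arr=2 -> substrate=0 bound=4 product=0
t=2: arr=2 -> substrate=2 bound=4 product=0
t=3: arr=1 -> substrate=3 bound=4 product=0
t=4: arr=2 -> substrate=3 bound=4 product=2
t=5: arr=3 -> substrate=4 bound=4 product=4
t=6: arr=3 -> substrate=7 bound=4 product=4
t=7: arr=2 -> substrate=9 bound=4 product=4
t=8: arr=0 -> substrate=7 bound=4 product=6
t=9: arr=3 -> substrate=8 bound=4 product=8
t=10: arr=3 -> substrate=11 bound=4 product=8
t=11: arr=0 -> substrate=11 bound=4 product=8
t=12: arr=1 -> substrate=10 bound=4 product=10

Answer: 10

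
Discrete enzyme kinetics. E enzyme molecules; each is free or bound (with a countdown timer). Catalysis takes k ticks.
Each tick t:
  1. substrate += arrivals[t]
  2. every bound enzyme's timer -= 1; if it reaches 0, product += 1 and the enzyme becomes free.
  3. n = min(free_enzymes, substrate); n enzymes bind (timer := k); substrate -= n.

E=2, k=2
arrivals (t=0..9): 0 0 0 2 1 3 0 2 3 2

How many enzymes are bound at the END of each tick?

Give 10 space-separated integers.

t=0: arr=0 -> substrate=0 bound=0 product=0
t=1: arr=0 -> substrate=0 bound=0 product=0
t=2: arr=0 -> substrate=0 bound=0 product=0
t=3: arr=2 -> substrate=0 bound=2 product=0
t=4: arr=1 -> substrate=1 bound=2 product=0
t=5: arr=3 -> substrate=2 bound=2 product=2
t=6: arr=0 -> substrate=2 bound=2 product=2
t=7: arr=2 -> substrate=2 bound=2 product=4
t=8: arr=3 -> substrate=5 bound=2 product=4
t=9: arr=2 -> substrate=5 bound=2 product=6

Answer: 0 0 0 2 2 2 2 2 2 2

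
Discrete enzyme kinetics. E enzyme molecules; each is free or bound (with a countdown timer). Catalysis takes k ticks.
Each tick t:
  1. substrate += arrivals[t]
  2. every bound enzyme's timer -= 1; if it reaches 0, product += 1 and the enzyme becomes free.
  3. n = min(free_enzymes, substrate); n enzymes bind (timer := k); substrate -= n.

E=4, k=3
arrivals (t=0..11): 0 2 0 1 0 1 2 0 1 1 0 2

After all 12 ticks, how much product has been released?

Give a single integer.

t=0: arr=0 -> substrate=0 bound=0 product=0
t=1: arr=2 -> substrate=0 bound=2 product=0
t=2: arr=0 -> substrate=0 bound=2 product=0
t=3: arr=1 -> substrate=0 bound=3 product=0
t=4: arr=0 -> substrate=0 bound=1 product=2
t=5: arr=1 -> substrate=0 bound=2 product=2
t=6: arr=2 -> substrate=0 bound=3 product=3
t=7: arr=0 -> substrate=0 bound=3 product=3
t=8: arr=1 -> substrate=0 bound=3 product=4
t=9: arr=1 -> substrate=0 bound=2 product=6
t=10: arr=0 -> substrate=0 bound=2 product=6
t=11: arr=2 -> substrate=0 bound=3 product=7

Answer: 7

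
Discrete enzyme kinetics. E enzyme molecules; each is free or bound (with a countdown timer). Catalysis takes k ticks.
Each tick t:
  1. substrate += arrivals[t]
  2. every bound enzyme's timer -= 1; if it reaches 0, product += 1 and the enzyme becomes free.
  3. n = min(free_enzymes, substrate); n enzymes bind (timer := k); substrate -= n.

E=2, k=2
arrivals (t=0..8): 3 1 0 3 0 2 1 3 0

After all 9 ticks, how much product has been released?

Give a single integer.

Answer: 8

Derivation:
t=0: arr=3 -> substrate=1 bound=2 product=0
t=1: arr=1 -> substrate=2 bound=2 product=0
t=2: arr=0 -> substrate=0 bound=2 product=2
t=3: arr=3 -> substrate=3 bound=2 product=2
t=4: arr=0 -> substrate=1 bound=2 product=4
t=5: arr=2 -> substrate=3 bound=2 product=4
t=6: arr=1 -> substrate=2 bound=2 product=6
t=7: arr=3 -> substrate=5 bound=2 product=6
t=8: arr=0 -> substrate=3 bound=2 product=8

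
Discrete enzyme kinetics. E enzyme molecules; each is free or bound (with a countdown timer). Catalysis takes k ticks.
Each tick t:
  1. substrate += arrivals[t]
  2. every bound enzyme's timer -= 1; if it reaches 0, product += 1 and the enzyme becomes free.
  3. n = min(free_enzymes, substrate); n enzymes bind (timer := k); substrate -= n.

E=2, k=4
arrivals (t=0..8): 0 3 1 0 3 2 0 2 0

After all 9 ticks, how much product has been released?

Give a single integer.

Answer: 2

Derivation:
t=0: arr=0 -> substrate=0 bound=0 product=0
t=1: arr=3 -> substrate=1 bound=2 product=0
t=2: arr=1 -> substrate=2 bound=2 product=0
t=3: arr=0 -> substrate=2 bound=2 product=0
t=4: arr=3 -> substrate=5 bound=2 product=0
t=5: arr=2 -> substrate=5 bound=2 product=2
t=6: arr=0 -> substrate=5 bound=2 product=2
t=7: arr=2 -> substrate=7 bound=2 product=2
t=8: arr=0 -> substrate=7 bound=2 product=2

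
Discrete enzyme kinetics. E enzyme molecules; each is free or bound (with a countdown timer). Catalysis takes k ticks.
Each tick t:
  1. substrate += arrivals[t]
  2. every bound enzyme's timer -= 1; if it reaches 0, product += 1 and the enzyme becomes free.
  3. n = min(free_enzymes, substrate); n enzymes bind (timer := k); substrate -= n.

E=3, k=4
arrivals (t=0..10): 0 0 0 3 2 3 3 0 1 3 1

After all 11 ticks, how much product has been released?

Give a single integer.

Answer: 3

Derivation:
t=0: arr=0 -> substrate=0 bound=0 product=0
t=1: arr=0 -> substrate=0 bound=0 product=0
t=2: arr=0 -> substrate=0 bound=0 product=0
t=3: arr=3 -> substrate=0 bound=3 product=0
t=4: arr=2 -> substrate=2 bound=3 product=0
t=5: arr=3 -> substrate=5 bound=3 product=0
t=6: arr=3 -> substrate=8 bound=3 product=0
t=7: arr=0 -> substrate=5 bound=3 product=3
t=8: arr=1 -> substrate=6 bound=3 product=3
t=9: arr=3 -> substrate=9 bound=3 product=3
t=10: arr=1 -> substrate=10 bound=3 product=3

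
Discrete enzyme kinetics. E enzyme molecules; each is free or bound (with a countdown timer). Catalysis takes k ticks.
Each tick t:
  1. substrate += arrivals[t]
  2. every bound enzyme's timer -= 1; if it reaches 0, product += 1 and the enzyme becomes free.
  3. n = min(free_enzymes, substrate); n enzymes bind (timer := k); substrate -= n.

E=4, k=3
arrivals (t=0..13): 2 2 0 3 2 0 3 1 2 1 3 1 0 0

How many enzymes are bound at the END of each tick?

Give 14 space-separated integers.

Answer: 2 4 4 4 4 4 4 4 4 4 4 4 4 4

Derivation:
t=0: arr=2 -> substrate=0 bound=2 product=0
t=1: arr=2 -> substrate=0 bound=4 product=0
t=2: arr=0 -> substrate=0 bound=4 product=0
t=3: arr=3 -> substrate=1 bound=4 product=2
t=4: arr=2 -> substrate=1 bound=4 product=4
t=5: arr=0 -> substrate=1 bound=4 product=4
t=6: arr=3 -> substrate=2 bound=4 product=6
t=7: arr=1 -> substrate=1 bound=4 product=8
t=8: arr=2 -> substrate=3 bound=4 product=8
t=9: arr=1 -> substrate=2 bound=4 product=10
t=10: arr=3 -> substrate=3 bound=4 product=12
t=11: arr=1 -> substrate=4 bound=4 product=12
t=12: arr=0 -> substrate=2 bound=4 product=14
t=13: arr=0 -> substrate=0 bound=4 product=16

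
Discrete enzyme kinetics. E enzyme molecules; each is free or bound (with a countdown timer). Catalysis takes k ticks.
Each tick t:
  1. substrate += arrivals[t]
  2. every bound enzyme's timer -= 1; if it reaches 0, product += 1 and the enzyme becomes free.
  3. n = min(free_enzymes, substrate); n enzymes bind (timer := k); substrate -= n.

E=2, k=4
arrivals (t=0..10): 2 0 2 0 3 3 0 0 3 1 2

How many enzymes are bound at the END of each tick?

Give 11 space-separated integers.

t=0: arr=2 -> substrate=0 bound=2 product=0
t=1: arr=0 -> substrate=0 bound=2 product=0
t=2: arr=2 -> substrate=2 bound=2 product=0
t=3: arr=0 -> substrate=2 bound=2 product=0
t=4: arr=3 -> substrate=3 bound=2 product=2
t=5: arr=3 -> substrate=6 bound=2 product=2
t=6: arr=0 -> substrate=6 bound=2 product=2
t=7: arr=0 -> substrate=6 bound=2 product=2
t=8: arr=3 -> substrate=7 bound=2 product=4
t=9: arr=1 -> substrate=8 bound=2 product=4
t=10: arr=2 -> substrate=10 bound=2 product=4

Answer: 2 2 2 2 2 2 2 2 2 2 2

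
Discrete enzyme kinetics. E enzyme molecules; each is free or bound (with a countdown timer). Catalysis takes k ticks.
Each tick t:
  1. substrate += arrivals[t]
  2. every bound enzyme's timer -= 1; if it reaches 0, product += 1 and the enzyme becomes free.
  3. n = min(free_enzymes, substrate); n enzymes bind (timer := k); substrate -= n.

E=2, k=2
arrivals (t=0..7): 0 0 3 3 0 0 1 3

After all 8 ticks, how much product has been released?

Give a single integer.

t=0: arr=0 -> substrate=0 bound=0 product=0
t=1: arr=0 -> substrate=0 bound=0 product=0
t=2: arr=3 -> substrate=1 bound=2 product=0
t=3: arr=3 -> substrate=4 bound=2 product=0
t=4: arr=0 -> substrate=2 bound=2 product=2
t=5: arr=0 -> substrate=2 bound=2 product=2
t=6: arr=1 -> substrate=1 bound=2 product=4
t=7: arr=3 -> substrate=4 bound=2 product=4

Answer: 4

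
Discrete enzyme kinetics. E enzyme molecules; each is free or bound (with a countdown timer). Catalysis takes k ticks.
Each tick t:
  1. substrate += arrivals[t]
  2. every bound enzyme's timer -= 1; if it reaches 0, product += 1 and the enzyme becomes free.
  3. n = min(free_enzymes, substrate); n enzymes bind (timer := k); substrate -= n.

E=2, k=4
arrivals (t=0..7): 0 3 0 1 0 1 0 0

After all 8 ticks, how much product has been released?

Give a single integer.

Answer: 2

Derivation:
t=0: arr=0 -> substrate=0 bound=0 product=0
t=1: arr=3 -> substrate=1 bound=2 product=0
t=2: arr=0 -> substrate=1 bound=2 product=0
t=3: arr=1 -> substrate=2 bound=2 product=0
t=4: arr=0 -> substrate=2 bound=2 product=0
t=5: arr=1 -> substrate=1 bound=2 product=2
t=6: arr=0 -> substrate=1 bound=2 product=2
t=7: arr=0 -> substrate=1 bound=2 product=2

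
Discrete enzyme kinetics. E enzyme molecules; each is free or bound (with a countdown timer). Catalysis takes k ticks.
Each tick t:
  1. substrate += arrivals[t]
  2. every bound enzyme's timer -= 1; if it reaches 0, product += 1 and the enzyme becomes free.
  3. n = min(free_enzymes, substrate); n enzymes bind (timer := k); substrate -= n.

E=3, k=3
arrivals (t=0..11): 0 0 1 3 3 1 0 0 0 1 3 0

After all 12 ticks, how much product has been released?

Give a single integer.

t=0: arr=0 -> substrate=0 bound=0 product=0
t=1: arr=0 -> substrate=0 bound=0 product=0
t=2: arr=1 -> substrate=0 bound=1 product=0
t=3: arr=3 -> substrate=1 bound=3 product=0
t=4: arr=3 -> substrate=4 bound=3 product=0
t=5: arr=1 -> substrate=4 bound=3 product=1
t=6: arr=0 -> substrate=2 bound=3 product=3
t=7: arr=0 -> substrate=2 bound=3 product=3
t=8: arr=0 -> substrate=1 bound=3 product=4
t=9: arr=1 -> substrate=0 bound=3 product=6
t=10: arr=3 -> substrate=3 bound=3 product=6
t=11: arr=0 -> substrate=2 bound=3 product=7

Answer: 7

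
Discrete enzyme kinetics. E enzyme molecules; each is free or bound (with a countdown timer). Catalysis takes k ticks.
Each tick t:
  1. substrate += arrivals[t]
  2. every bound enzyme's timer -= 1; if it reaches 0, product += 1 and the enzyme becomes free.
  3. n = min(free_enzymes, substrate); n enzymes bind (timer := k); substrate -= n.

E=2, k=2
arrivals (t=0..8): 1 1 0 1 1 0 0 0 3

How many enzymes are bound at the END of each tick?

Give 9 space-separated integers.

Answer: 1 2 1 1 2 1 0 0 2

Derivation:
t=0: arr=1 -> substrate=0 bound=1 product=0
t=1: arr=1 -> substrate=0 bound=2 product=0
t=2: arr=0 -> substrate=0 bound=1 product=1
t=3: arr=1 -> substrate=0 bound=1 product=2
t=4: arr=1 -> substrate=0 bound=2 product=2
t=5: arr=0 -> substrate=0 bound=1 product=3
t=6: arr=0 -> substrate=0 bound=0 product=4
t=7: arr=0 -> substrate=0 bound=0 product=4
t=8: arr=3 -> substrate=1 bound=2 product=4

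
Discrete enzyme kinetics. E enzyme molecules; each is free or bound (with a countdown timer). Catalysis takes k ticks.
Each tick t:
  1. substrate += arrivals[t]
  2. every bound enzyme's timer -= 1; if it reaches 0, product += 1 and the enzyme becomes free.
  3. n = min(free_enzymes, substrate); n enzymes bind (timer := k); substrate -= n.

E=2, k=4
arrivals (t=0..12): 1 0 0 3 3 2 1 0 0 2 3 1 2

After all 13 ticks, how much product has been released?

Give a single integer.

Answer: 5

Derivation:
t=0: arr=1 -> substrate=0 bound=1 product=0
t=1: arr=0 -> substrate=0 bound=1 product=0
t=2: arr=0 -> substrate=0 bound=1 product=0
t=3: arr=3 -> substrate=2 bound=2 product=0
t=4: arr=3 -> substrate=4 bound=2 product=1
t=5: arr=2 -> substrate=6 bound=2 product=1
t=6: arr=1 -> substrate=7 bound=2 product=1
t=7: arr=0 -> substrate=6 bound=2 product=2
t=8: arr=0 -> substrate=5 bound=2 product=3
t=9: arr=2 -> substrate=7 bound=2 product=3
t=10: arr=3 -> substrate=10 bound=2 product=3
t=11: arr=1 -> substrate=10 bound=2 product=4
t=12: arr=2 -> substrate=11 bound=2 product=5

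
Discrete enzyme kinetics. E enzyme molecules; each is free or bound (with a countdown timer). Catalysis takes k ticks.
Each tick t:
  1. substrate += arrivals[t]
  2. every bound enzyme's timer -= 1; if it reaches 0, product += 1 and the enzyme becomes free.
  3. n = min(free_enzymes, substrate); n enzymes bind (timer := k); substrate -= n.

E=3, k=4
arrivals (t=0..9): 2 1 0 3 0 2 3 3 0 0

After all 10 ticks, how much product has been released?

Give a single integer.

Answer: 6

Derivation:
t=0: arr=2 -> substrate=0 bound=2 product=0
t=1: arr=1 -> substrate=0 bound=3 product=0
t=2: arr=0 -> substrate=0 bound=3 product=0
t=3: arr=3 -> substrate=3 bound=3 product=0
t=4: arr=0 -> substrate=1 bound=3 product=2
t=5: arr=2 -> substrate=2 bound=3 product=3
t=6: arr=3 -> substrate=5 bound=3 product=3
t=7: arr=3 -> substrate=8 bound=3 product=3
t=8: arr=0 -> substrate=6 bound=3 product=5
t=9: arr=0 -> substrate=5 bound=3 product=6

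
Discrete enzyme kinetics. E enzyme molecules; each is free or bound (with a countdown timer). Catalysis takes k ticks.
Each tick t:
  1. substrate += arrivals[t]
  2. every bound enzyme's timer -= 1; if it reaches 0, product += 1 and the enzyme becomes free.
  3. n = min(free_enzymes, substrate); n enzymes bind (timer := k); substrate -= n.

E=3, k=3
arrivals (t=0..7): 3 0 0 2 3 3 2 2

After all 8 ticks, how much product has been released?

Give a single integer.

Answer: 6

Derivation:
t=0: arr=3 -> substrate=0 bound=3 product=0
t=1: arr=0 -> substrate=0 bound=3 product=0
t=2: arr=0 -> substrate=0 bound=3 product=0
t=3: arr=2 -> substrate=0 bound=2 product=3
t=4: arr=3 -> substrate=2 bound=3 product=3
t=5: arr=3 -> substrate=5 bound=3 product=3
t=6: arr=2 -> substrate=5 bound=3 product=5
t=7: arr=2 -> substrate=6 bound=3 product=6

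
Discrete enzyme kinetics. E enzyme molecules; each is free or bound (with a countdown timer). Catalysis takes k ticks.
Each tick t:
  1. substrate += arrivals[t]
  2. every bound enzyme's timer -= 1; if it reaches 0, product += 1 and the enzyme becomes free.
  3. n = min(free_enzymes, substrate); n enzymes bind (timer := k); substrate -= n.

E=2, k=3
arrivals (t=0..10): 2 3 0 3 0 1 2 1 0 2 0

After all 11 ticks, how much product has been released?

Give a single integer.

t=0: arr=2 -> substrate=0 bound=2 product=0
t=1: arr=3 -> substrate=3 bound=2 product=0
t=2: arr=0 -> substrate=3 bound=2 product=0
t=3: arr=3 -> substrate=4 bound=2 product=2
t=4: arr=0 -> substrate=4 bound=2 product=2
t=5: arr=1 -> substrate=5 bound=2 product=2
t=6: arr=2 -> substrate=5 bound=2 product=4
t=7: arr=1 -> substrate=6 bound=2 product=4
t=8: arr=0 -> substrate=6 bound=2 product=4
t=9: arr=2 -> substrate=6 bound=2 product=6
t=10: arr=0 -> substrate=6 bound=2 product=6

Answer: 6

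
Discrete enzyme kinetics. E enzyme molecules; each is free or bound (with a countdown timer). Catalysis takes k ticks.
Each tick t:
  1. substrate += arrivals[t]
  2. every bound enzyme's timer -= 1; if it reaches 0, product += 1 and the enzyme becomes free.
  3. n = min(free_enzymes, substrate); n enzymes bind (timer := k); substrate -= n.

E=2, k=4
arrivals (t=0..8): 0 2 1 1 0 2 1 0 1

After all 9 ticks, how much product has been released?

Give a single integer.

Answer: 2

Derivation:
t=0: arr=0 -> substrate=0 bound=0 product=0
t=1: arr=2 -> substrate=0 bound=2 product=0
t=2: arr=1 -> substrate=1 bound=2 product=0
t=3: arr=1 -> substrate=2 bound=2 product=0
t=4: arr=0 -> substrate=2 bound=2 product=0
t=5: arr=2 -> substrate=2 bound=2 product=2
t=6: arr=1 -> substrate=3 bound=2 product=2
t=7: arr=0 -> substrate=3 bound=2 product=2
t=8: arr=1 -> substrate=4 bound=2 product=2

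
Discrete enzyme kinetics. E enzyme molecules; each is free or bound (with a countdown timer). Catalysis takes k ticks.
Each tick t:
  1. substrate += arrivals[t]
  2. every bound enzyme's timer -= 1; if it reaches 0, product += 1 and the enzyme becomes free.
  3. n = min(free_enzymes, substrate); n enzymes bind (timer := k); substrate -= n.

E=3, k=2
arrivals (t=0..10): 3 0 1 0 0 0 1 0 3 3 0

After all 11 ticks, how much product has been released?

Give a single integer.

Answer: 8

Derivation:
t=0: arr=3 -> substrate=0 bound=3 product=0
t=1: arr=0 -> substrate=0 bound=3 product=0
t=2: arr=1 -> substrate=0 bound=1 product=3
t=3: arr=0 -> substrate=0 bound=1 product=3
t=4: arr=0 -> substrate=0 bound=0 product=4
t=5: arr=0 -> substrate=0 bound=0 product=4
t=6: arr=1 -> substrate=0 bound=1 product=4
t=7: arr=0 -> substrate=0 bound=1 product=4
t=8: arr=3 -> substrate=0 bound=3 product=5
t=9: arr=3 -> substrate=3 bound=3 product=5
t=10: arr=0 -> substrate=0 bound=3 product=8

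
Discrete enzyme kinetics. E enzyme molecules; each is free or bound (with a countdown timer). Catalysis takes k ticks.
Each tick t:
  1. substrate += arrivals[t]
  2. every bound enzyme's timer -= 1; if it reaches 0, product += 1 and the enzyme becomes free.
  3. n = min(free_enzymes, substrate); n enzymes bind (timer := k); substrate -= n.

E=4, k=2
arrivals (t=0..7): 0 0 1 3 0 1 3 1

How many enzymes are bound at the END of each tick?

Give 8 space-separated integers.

t=0: arr=0 -> substrate=0 bound=0 product=0
t=1: arr=0 -> substrate=0 bound=0 product=0
t=2: arr=1 -> substrate=0 bound=1 product=0
t=3: arr=3 -> substrate=0 bound=4 product=0
t=4: arr=0 -> substrate=0 bound=3 product=1
t=5: arr=1 -> substrate=0 bound=1 product=4
t=6: arr=3 -> substrate=0 bound=4 product=4
t=7: arr=1 -> substrate=0 bound=4 product=5

Answer: 0 0 1 4 3 1 4 4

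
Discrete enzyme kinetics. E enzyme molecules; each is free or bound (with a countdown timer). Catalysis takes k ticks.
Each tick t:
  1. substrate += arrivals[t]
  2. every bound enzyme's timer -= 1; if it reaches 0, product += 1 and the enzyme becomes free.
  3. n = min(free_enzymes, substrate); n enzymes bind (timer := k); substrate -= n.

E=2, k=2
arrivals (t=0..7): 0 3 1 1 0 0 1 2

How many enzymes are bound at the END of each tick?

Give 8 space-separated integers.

Answer: 0 2 2 2 2 1 2 2

Derivation:
t=0: arr=0 -> substrate=0 bound=0 product=0
t=1: arr=3 -> substrate=1 bound=2 product=0
t=2: arr=1 -> substrate=2 bound=2 product=0
t=3: arr=1 -> substrate=1 bound=2 product=2
t=4: arr=0 -> substrate=1 bound=2 product=2
t=5: arr=0 -> substrate=0 bound=1 product=4
t=6: arr=1 -> substrate=0 bound=2 product=4
t=7: arr=2 -> substrate=1 bound=2 product=5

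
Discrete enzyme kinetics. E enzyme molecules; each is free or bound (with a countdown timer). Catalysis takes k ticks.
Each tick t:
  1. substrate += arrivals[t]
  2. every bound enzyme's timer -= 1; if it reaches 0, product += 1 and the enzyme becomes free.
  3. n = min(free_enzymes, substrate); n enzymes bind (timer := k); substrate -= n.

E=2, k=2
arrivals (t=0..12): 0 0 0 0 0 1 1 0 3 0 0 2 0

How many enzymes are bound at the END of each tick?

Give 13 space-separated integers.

Answer: 0 0 0 0 0 1 2 1 2 2 1 2 2

Derivation:
t=0: arr=0 -> substrate=0 bound=0 product=0
t=1: arr=0 -> substrate=0 bound=0 product=0
t=2: arr=0 -> substrate=0 bound=0 product=0
t=3: arr=0 -> substrate=0 bound=0 product=0
t=4: arr=0 -> substrate=0 bound=0 product=0
t=5: arr=1 -> substrate=0 bound=1 product=0
t=6: arr=1 -> substrate=0 bound=2 product=0
t=7: arr=0 -> substrate=0 bound=1 product=1
t=8: arr=3 -> substrate=1 bound=2 product=2
t=9: arr=0 -> substrate=1 bound=2 product=2
t=10: arr=0 -> substrate=0 bound=1 product=4
t=11: arr=2 -> substrate=1 bound=2 product=4
t=12: arr=0 -> substrate=0 bound=2 product=5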